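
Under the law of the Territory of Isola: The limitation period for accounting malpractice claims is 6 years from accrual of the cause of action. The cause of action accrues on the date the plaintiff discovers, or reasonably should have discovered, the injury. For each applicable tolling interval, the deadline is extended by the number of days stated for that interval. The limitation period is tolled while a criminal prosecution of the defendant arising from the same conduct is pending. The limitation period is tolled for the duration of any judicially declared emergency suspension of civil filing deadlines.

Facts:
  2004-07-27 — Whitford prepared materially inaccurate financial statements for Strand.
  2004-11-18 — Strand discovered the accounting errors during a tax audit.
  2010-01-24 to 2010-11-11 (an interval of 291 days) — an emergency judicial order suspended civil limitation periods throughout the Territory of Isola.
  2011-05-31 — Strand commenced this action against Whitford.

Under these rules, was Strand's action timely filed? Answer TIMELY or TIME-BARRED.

Accrual is tied to discovery, so the period began on 2004-11-18 rather than on 2004-07-27 when the act occurred.
The untolled deadline — 6 years after 2004-11-18 — is 2010-11-18.
The period was tolled for 291 days by the emergency suspension of filing deadlines (2010-01-24 to 2010-11-11), pushing the deadline to 2011-09-05.
The 2011-05-31 filing precedes the 2011-09-05 deadline; the claim is timely.

TIMELY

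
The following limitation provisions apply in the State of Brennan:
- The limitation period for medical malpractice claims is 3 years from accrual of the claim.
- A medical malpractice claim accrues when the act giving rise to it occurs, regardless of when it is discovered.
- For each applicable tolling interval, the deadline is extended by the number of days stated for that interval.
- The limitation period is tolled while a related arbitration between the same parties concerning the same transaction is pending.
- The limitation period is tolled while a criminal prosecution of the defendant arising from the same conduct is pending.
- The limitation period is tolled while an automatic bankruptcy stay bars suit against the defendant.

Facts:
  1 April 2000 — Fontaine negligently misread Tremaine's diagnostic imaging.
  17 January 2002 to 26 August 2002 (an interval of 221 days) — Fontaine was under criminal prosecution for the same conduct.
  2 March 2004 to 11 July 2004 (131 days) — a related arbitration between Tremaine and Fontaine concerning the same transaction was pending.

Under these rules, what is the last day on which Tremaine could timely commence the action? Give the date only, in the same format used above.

8 November 2003

The limitation period began to run on 1 April 2000.
3 years from 1 April 2000 is 1 April 2003.
Because the pending criminal prosecution ran from 17 January 2002 to 26 August 2002, the deadline is extended by 221 days to 8 November 2003.
The pending related arbitration starting 2 March 2004 came too late — the period had run on 8 November 2003 — and so does not extend the deadline.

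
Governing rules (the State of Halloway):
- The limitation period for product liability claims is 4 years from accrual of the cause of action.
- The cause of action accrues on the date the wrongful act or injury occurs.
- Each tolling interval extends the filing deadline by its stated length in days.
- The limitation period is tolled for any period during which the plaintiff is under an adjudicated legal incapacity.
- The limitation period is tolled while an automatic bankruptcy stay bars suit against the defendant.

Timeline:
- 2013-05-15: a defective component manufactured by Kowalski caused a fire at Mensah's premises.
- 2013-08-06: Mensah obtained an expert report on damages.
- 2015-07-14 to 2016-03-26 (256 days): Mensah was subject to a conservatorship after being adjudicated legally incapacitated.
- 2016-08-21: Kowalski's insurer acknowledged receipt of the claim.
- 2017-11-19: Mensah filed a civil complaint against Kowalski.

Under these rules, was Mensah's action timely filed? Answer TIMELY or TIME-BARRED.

The claim accrued on 2013-05-15, when the wrongful act occurred.
Adding the 4 years base period to 2013-05-15 gives a deadline of 2017-05-15, before any tolling.
Because the plaintiff's legal incapacity ran from 2015-07-14 to 2016-03-26, the deadline is extended by 256 days to 2018-01-26.
The other events in the timeline have no effect on the limitation period under the stated rules.
Filing on 2017-11-19 beat the 2018-01-26 deadline — the action is timely.

TIMELY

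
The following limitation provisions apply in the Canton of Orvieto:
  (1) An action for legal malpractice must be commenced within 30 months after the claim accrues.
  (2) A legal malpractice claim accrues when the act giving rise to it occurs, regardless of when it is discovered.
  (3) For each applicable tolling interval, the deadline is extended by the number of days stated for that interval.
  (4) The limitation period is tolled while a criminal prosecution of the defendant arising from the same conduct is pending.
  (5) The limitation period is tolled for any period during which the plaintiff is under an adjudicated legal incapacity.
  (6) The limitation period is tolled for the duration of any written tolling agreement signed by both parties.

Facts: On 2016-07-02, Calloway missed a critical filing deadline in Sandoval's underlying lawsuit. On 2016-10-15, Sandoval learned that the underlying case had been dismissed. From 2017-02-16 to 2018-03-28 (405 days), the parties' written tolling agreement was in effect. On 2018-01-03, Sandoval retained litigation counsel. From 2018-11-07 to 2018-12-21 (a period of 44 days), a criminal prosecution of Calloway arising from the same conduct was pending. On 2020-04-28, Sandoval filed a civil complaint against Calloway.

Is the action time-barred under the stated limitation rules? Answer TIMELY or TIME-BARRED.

Accrual is governed by the date of the act, so the period began to run on 2016-07-02; the later discovery on 2016-10-15 is irrelevant under the stated rule.
Adding the 30 months base period to 2016-07-02 gives a deadline of 2019-01-02, before any tolling.
The written tolling agreement from 2017-02-16 to 2018-03-28 tolled the period for 405 days, extending the deadline to 2020-02-11.
The pending criminal prosecution from 2018-11-07 to 2018-12-21 tolled the period for 44 days, extending the deadline to 2020-03-26.
Nothing else in the chronology tolls or restarts the period.
Sandoval filed on 2020-04-28, after the 2020-03-26 deadline, so the action is time-barred.

TIME-BARRED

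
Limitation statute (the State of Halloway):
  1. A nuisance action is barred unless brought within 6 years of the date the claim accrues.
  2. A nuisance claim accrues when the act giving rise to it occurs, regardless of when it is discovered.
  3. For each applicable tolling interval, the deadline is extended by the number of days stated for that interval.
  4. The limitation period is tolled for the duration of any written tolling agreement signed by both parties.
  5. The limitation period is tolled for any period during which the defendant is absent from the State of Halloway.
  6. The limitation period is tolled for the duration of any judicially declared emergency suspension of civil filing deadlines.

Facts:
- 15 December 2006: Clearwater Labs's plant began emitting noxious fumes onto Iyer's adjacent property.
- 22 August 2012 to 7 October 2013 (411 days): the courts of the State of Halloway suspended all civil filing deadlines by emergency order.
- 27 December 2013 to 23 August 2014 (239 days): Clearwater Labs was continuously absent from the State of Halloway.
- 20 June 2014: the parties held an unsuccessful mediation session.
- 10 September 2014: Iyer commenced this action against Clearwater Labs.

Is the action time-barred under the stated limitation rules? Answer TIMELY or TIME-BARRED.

TIMELY

The limitation period began to run on 15 December 2006.
Adding the 6 years base period to 15 December 2006 gives a deadline of 15 December 2012, before any tolling.
Because the emergency suspension of filing deadlines ran from 22 August 2012 to 7 October 2013, the deadline is extended by 411 days to 30 January 2014.
The defendant's absence from the jurisdiction from 27 December 2013 to 23 August 2014 tolled the period for 239 days, extending the deadline to 26 September 2014.
Nothing else in the chronology tolls or restarts the period.
Filing on 10 September 2014 beat the 26 September 2014 deadline — the action is timely.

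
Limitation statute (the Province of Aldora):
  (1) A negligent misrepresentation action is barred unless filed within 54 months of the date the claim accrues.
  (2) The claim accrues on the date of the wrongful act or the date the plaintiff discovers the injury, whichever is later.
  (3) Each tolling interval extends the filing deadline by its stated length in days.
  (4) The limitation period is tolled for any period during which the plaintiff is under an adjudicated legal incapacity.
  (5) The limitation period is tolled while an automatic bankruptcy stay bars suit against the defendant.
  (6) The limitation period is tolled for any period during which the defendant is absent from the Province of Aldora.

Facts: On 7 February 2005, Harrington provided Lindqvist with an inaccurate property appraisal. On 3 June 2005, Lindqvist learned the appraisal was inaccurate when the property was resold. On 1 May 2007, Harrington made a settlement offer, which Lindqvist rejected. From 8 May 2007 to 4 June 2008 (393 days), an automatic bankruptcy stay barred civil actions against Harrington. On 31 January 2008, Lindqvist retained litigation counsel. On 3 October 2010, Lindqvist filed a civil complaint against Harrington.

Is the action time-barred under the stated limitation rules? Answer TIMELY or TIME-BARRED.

TIMELY

The claim accrued on 3 June 2005 — the later of the 7 February 2005 act and the 3 June 2005 discovery.
The untolled deadline — 54 months after 3 June 2005 — is 3 December 2009.
The period was tolled for 393 days by the automatic bankruptcy stay (8 May 2007 to 4 June 2008), pushing the deadline to 31 December 2010.
The other events in the timeline have no effect on the limitation period under the stated rules.
Lindqvist filed on 3 October 2010, before the 31 December 2010 deadline, so the action is timely.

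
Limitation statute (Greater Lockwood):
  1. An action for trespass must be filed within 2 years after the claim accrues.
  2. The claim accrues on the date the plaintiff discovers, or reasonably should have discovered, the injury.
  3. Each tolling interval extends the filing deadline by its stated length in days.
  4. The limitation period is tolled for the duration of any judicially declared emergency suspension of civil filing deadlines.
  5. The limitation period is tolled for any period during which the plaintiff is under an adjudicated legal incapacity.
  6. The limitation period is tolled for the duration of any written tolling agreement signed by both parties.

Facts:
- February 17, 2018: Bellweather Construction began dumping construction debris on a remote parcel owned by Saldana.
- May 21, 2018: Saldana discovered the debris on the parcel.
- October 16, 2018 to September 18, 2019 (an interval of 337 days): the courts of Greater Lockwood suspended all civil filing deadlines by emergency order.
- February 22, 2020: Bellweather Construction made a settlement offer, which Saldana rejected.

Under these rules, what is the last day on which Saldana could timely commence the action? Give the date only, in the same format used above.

Under the discovery rule, the claim accrued on May 21, 2018, when Saldana discovered the injury — not on the February 17, 2018 date of the underlying act.
The untolled deadline — 2 years after May 21, 2018 — is May 21, 2020.
The emergency suspension of filing deadlines from October 16, 2018 to September 18, 2019 tolled the period for 337 days, extending the deadline to April 23, 2021.
Nothing else in the chronology tolls or restarts the period.

April 23, 2021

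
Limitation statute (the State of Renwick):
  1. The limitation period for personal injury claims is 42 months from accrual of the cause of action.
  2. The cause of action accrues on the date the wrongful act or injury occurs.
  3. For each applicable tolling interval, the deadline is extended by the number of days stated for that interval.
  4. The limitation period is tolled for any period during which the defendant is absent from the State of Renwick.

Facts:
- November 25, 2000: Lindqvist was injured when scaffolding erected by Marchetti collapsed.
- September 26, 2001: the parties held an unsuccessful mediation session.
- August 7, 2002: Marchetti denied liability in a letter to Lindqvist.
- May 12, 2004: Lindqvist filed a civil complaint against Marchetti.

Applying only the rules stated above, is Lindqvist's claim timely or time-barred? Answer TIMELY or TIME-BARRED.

The limitation period began to run on November 25, 2000.
Adding the 42 months base period to November 25, 2000 gives a deadline of May 25, 2004, before any tolling.
None of the other events listed affects the running of the period under the stated rules.
Lindqvist filed on May 12, 2004, before the May 25, 2004 deadline, so the action is timely.

TIMELY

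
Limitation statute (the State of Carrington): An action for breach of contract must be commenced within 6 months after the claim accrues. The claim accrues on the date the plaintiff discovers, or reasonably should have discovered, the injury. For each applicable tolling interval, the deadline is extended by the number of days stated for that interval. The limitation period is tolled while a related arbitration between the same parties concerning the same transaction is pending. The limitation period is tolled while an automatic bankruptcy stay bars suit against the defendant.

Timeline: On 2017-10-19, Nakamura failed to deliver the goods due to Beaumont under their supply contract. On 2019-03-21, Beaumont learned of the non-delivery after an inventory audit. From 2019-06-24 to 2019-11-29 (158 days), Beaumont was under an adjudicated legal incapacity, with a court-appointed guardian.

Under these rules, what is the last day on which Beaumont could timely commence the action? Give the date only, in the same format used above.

The claim did not accrue until Beaumont discovered the injury on 2019-03-21; the 2017-10-19 act date does not start the clock under the stated rule.
The untolled deadline — 6 months after 2019-03-21 — is 2019-09-21.
Although the plaintiff's incapacity ran from 2019-06-24 to 2019-11-29, the stated rules do not make that a tolling event, so it is disregarded.

2019-09-21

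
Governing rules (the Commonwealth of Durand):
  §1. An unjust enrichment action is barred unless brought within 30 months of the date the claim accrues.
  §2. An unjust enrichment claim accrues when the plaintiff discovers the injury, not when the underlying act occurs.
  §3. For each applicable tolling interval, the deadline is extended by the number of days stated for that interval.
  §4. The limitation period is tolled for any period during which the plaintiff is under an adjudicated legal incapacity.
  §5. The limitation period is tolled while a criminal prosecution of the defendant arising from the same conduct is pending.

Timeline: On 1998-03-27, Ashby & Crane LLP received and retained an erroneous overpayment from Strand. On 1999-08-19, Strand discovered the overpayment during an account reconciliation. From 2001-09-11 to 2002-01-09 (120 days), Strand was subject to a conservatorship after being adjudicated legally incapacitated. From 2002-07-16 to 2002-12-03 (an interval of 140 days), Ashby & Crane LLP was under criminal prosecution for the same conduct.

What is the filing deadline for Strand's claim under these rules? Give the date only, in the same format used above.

2002-06-19

The claim did not accrue until Strand discovered the injury on 1999-08-19; the 1998-03-27 act date does not start the clock under the stated rule.
The untolled deadline — 30 months after 1999-08-19 — is 2002-02-19.
The plaintiff's legal incapacity from 2001-09-11 to 2002-01-09 tolled the period for 120 days, extending the deadline to 2002-06-19.
By the time the pending criminal prosecution began on 2002-07-16, the limitation period had already expired on 2002-06-19; that interval cannot revive it.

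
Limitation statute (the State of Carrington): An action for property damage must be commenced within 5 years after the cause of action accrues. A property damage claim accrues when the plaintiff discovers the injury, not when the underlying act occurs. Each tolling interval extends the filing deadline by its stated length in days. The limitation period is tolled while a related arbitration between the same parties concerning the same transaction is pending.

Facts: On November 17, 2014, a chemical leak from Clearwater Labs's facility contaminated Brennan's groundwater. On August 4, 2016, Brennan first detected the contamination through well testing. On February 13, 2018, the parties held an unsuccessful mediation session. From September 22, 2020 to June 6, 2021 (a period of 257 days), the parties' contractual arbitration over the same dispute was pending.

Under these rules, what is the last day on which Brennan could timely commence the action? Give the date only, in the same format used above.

April 18, 2022

Under the discovery rule, the claim accrued on August 4, 2016, when Brennan discovered the injury — not on the November 17, 2014 date of the underlying act.
Adding the 5 years base period to August 4, 2016 gives a deadline of August 4, 2021, before any tolling.
The period was tolled for 257 days by the pending related arbitration (September 22, 2020 to June 6, 2021), pushing the deadline to April 18, 2022.
None of the other events listed affects the running of the period under the stated rules.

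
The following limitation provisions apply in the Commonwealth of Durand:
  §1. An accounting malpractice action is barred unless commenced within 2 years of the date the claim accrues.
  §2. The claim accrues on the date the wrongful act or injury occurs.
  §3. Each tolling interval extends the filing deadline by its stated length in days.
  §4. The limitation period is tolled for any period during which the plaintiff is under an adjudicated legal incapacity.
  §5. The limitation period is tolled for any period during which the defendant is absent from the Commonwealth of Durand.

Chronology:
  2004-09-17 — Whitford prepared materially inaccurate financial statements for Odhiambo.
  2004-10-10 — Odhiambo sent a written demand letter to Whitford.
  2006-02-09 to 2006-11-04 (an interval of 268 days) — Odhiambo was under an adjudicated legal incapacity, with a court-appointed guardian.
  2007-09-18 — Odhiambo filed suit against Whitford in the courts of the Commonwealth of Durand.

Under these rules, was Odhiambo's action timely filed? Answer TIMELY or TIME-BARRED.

The limitation period began to run on 2004-09-17.
The untolled deadline — 2 years after 2004-09-17 — is 2006-09-17.
The period was tolled for 268 days by the plaintiff's legal incapacity (2006-02-09 to 2006-11-04), pushing the deadline to 2007-06-12.
The other events in the timeline have no effect on the limitation period under the stated rules.
The 2007-09-18 filing falls after the 2007-06-12 deadline; the claim is time-barred.

TIME-BARRED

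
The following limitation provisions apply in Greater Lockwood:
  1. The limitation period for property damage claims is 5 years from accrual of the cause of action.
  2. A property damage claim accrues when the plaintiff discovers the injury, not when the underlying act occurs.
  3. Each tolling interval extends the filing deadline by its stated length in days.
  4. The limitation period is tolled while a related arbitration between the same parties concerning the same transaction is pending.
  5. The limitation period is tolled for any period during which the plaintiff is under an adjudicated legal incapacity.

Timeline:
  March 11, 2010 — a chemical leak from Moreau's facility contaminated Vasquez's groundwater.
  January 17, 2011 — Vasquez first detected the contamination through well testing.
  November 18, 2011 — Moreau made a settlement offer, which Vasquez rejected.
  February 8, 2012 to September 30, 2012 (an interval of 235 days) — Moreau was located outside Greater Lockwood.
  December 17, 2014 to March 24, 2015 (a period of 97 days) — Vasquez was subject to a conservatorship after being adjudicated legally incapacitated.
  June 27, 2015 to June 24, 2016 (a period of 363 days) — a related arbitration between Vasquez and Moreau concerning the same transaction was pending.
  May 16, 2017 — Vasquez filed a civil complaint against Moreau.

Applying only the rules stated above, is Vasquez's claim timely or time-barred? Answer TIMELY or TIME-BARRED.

Accrual is tied to discovery, so the period began on January 17, 2011 rather than on March 11, 2010 when the act occurred.
Adding the 5 years base period to January 17, 2011 gives a deadline of January 17, 2016, before any tolling.
The plaintiff's legal incapacity from December 17, 2014 to March 24, 2015 tolled the period for 97 days, extending the deadline to April 23, 2016.
The pending related arbitration from June 27, 2015 to June 24, 2016 tolled the period for 363 days, extending the deadline to April 21, 2017.
The defendant's absence from the jurisdiction from February 8, 2012 to September 30, 2012 does not toll the period, because no stated rule makes the defendant's absence a tolling event.
The other events in the timeline have no effect on the limitation period under the stated rules.
The May 16, 2017 filing falls after the April 21, 2017 deadline; the claim is time-barred.

TIME-BARRED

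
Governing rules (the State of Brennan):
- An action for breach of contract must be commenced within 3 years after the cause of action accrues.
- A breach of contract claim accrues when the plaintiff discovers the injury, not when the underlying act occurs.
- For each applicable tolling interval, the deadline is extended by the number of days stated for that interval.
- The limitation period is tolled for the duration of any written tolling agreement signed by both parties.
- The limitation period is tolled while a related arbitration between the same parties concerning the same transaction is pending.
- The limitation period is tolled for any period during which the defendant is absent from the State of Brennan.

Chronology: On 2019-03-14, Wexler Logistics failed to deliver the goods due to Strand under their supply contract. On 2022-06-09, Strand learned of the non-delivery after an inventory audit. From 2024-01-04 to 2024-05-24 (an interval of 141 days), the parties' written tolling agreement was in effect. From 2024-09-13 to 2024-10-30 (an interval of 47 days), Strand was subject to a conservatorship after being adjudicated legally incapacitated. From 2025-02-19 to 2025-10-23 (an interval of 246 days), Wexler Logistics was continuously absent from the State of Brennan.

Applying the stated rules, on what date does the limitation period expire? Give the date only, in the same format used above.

The claim did not accrue until Strand discovered the injury on 2022-06-09; the 2019-03-14 act date does not start the clock under the stated rule.
The untolled deadline — 3 years after 2022-06-09 — is 2025-06-09.
The period was tolled for 141 days by the written tolling agreement (2024-01-04 to 2024-05-24), pushing the deadline to 2025-10-28.
Because the defendant's absence from the jurisdiction ran from 2025-02-19 to 2025-10-23, the deadline is extended by 246 days to 2026-07-01.
No stated provision tolls the period for the plaintiff's incapacity, so the interval from 2024-09-13 to 2024-10-30 has no effect on the deadline.

2026-07-01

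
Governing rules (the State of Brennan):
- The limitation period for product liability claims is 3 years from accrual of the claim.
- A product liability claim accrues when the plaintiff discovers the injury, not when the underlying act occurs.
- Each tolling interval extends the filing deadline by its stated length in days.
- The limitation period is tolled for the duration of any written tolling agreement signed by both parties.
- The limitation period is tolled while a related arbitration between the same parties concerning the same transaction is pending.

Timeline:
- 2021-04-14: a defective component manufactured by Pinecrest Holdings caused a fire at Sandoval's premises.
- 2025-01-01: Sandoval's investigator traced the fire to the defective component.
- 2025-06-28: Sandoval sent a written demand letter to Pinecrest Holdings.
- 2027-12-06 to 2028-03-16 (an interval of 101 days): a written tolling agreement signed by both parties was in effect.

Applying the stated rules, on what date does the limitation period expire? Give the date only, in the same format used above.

The claim did not accrue until Sandoval discovered the injury on 2025-01-01; the 2021-04-14 act date does not start the clock under the stated rule.
The untolled deadline — 3 years after 2025-01-01 — is 2028-01-01.
Because the written tolling agreement ran from 2027-12-06 to 2028-03-16, the deadline is extended by 101 days to 2028-04-11.
Nothing else in the chronology tolls or restarts the period.

2028-04-11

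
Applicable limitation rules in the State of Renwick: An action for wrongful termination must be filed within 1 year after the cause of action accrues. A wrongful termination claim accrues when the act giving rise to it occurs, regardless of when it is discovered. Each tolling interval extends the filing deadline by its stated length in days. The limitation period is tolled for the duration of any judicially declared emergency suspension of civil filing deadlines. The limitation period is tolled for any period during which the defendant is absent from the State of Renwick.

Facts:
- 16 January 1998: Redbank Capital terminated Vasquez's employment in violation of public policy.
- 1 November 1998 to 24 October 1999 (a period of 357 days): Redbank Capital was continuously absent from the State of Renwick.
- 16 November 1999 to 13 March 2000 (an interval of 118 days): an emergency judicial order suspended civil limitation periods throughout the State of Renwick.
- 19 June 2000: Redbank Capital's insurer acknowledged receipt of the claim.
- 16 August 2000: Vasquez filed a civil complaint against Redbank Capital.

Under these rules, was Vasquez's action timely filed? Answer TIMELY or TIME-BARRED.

The limitation period began to run on 16 January 1998.
Adding the 1 year base period to 16 January 1998 gives a deadline of 16 January 1999, before any tolling.
The defendant's absence from the jurisdiction from 1 November 1998 to 24 October 1999 tolled the period for 357 days, extending the deadline to 8 January 2000.
The period was tolled for 118 days by the emergency suspension of filing deadlines (16 November 1999 to 13 March 2000), pushing the deadline to 5 May 2000.
Nothing else in the chronology tolls or restarts the period.
Vasquez filed on 16 August 2000, after the 5 May 2000 deadline, so the action is time-barred.

TIME-BARRED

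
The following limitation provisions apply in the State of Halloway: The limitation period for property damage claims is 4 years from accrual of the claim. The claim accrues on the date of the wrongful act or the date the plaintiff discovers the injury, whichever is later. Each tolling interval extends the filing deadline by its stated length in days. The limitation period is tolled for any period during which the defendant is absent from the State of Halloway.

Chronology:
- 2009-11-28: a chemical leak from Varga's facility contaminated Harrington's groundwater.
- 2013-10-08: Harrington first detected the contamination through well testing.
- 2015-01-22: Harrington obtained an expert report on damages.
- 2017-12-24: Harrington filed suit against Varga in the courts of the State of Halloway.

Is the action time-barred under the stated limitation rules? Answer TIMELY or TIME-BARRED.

TIME-BARRED

Because discovery on 2013-10-08 post-dates the 2009-11-28 act, accrual under the later-of rule falls on 2013-10-08.
4 years from 2013-10-08 is 2017-10-08.
Nothing else in the chronology tolls or restarts the period.
Filing on 2017-12-24 missed the 2017-10-08 deadline — the action is time-barred.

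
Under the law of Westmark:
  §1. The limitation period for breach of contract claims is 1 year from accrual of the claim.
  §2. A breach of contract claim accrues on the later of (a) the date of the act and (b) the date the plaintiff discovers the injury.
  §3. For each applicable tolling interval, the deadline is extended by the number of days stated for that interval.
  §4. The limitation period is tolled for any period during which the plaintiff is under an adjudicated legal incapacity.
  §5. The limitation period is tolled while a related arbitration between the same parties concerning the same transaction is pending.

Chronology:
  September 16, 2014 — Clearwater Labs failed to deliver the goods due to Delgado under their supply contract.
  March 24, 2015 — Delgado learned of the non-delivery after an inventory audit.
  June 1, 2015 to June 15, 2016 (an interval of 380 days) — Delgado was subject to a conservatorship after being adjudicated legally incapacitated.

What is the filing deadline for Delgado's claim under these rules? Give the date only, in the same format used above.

Taking the later of the act (September 16, 2014) and discovery (March 24, 2015), the claim accrued on March 24, 2015.
Adding the 1 year base period to March 24, 2015 gives a deadline of March 24, 2016, before any tolling.
Because the plaintiff's legal incapacity ran from June 1, 2015 to June 15, 2016, the deadline is extended by 380 days to April 8, 2017.

April 8, 2017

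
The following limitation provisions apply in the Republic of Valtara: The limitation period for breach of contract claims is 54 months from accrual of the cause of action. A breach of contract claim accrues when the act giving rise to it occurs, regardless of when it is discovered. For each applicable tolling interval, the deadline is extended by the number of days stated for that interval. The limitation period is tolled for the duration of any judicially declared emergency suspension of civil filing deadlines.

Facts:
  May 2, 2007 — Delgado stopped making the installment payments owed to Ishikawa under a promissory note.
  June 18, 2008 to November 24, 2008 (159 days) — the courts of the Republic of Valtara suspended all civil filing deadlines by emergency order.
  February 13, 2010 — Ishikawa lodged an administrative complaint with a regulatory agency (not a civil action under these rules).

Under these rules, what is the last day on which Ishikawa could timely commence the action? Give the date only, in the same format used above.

The claim accrued on May 2, 2007, when the wrongful act occurred.
54 months from May 2, 2007 is November 2, 2011.
Because the emergency suspension of filing deadlines ran from June 18, 2008 to November 24, 2008, the deadline is extended by 159 days to April 9, 2012.
The other events in the timeline have no effect on the limitation period under the stated rules.

April 9, 2012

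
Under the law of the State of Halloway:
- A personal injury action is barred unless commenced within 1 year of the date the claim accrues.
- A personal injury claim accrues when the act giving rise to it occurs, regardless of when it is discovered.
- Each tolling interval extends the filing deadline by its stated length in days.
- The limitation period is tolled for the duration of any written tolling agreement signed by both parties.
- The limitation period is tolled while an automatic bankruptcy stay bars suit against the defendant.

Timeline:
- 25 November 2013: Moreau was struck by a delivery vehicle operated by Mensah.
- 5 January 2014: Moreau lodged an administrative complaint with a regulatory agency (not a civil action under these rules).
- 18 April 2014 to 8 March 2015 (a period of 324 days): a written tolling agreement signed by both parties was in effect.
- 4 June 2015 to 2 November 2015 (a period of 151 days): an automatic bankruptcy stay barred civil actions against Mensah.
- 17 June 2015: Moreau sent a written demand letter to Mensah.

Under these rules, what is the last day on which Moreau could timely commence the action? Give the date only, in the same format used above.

The claim accrued on 25 November 2013, the date of the act.
1 year from 25 November 2013 is 25 November 2014.
The written tolling agreement from 18 April 2014 to 8 March 2015 tolled the period for 324 days, extending the deadline to 15 October 2015.
Because the automatic bankruptcy stay ran from 4 June 2015 to 2 November 2015, the deadline is extended by 151 days to 14 March 2016.
None of the other events listed affects the running of the period under the stated rules.

14 March 2016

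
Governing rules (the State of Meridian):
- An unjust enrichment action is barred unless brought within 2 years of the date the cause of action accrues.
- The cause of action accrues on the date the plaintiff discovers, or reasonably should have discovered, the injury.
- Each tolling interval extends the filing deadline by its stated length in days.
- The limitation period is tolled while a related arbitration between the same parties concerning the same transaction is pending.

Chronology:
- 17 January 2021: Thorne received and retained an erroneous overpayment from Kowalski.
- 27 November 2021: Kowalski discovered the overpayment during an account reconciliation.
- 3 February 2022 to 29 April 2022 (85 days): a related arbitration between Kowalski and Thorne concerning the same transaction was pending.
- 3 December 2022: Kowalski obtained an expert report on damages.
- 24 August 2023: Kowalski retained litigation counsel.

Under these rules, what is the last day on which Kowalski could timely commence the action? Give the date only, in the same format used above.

Under the discovery rule, the claim accrued on 27 November 2021, when Kowalski discovered the injury — not on the 17 January 2021 date of the underlying act.
2 years from 27 November 2021 is 27 November 2023.
The period was tolled for 85 days by the pending related arbitration (3 February 2022 to 29 April 2022), pushing the deadline to 20 February 2024.
None of the other events listed affects the running of the period under the stated rules.

20 February 2024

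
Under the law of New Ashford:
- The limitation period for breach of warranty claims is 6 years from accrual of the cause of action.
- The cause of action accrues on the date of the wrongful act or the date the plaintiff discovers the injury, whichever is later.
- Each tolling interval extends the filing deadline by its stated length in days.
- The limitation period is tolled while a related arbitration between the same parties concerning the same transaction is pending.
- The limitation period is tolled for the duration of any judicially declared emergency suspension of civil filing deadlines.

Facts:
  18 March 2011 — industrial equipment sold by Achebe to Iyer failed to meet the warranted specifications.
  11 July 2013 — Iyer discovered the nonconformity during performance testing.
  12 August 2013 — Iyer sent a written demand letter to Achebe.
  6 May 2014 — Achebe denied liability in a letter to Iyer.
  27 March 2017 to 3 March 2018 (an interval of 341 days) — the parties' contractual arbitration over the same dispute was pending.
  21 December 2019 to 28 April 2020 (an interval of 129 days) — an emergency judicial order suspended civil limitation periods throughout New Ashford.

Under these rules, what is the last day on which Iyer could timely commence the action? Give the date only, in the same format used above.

23 October 2020

The claim accrued on 11 July 2013 — the later of the 18 March 2011 act and the 11 July 2013 discovery.
6 years from 11 July 2013 is 11 July 2019.
The pending related arbitration from 27 March 2017 to 3 March 2018 tolled the period for 341 days, extending the deadline to 16 June 2020.
Because the emergency suspension of filing deadlines ran from 21 December 2019 to 28 April 2020, the deadline is extended by 129 days to 23 October 2020.
The other events in the timeline have no effect on the limitation period under the stated rules.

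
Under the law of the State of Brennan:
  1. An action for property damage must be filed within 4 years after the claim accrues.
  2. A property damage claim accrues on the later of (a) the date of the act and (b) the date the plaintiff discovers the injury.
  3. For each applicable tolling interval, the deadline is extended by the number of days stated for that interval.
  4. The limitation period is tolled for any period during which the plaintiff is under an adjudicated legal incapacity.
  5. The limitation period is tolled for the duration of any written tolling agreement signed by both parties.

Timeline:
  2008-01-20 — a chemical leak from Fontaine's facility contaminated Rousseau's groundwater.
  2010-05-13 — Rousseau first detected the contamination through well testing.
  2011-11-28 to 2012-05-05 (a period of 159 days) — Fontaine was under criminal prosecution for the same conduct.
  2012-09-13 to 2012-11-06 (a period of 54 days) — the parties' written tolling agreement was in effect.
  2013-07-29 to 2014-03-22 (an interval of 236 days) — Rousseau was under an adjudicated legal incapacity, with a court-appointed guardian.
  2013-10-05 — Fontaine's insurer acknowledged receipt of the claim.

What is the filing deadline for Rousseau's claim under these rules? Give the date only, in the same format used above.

Because discovery on 2010-05-13 post-dates the 2008-01-20 act, accrual under the later-of rule falls on 2010-05-13.
4 years from 2010-05-13 is 2014-05-13.
The period was tolled for 54 days by the written tolling agreement (2012-09-13 to 2012-11-06), pushing the deadline to 2014-07-06.
The plaintiff's legal incapacity from 2013-07-29 to 2014-03-22 tolled the period for 236 days, extending the deadline to 2015-02-27.
Although a criminal prosecution ran from 2011-11-28 to 2012-05-05, the stated rules do not make that a tolling event, so it is disregarded.
The other events in the timeline have no effect on the limitation period under the stated rules.

2015-02-27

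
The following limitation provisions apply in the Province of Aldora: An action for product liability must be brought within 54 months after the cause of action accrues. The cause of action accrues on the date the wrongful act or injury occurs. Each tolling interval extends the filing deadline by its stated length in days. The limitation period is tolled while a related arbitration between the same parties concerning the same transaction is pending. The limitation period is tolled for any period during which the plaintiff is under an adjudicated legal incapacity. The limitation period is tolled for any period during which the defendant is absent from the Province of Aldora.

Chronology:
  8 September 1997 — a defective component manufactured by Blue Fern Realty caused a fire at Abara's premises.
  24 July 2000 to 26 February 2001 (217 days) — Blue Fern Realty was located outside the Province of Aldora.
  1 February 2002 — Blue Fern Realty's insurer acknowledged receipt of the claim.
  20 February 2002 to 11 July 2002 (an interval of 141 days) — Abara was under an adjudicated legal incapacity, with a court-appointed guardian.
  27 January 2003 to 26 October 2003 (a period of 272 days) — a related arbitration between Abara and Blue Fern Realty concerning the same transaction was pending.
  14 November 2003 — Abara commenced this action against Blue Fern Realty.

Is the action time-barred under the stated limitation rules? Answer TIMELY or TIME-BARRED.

TIMELY

The claim accrued on 8 September 1997, when the wrongful act occurred.
54 months from 8 September 1997 is 8 March 2002.
The defendant's absence from the jurisdiction from 24 July 2000 to 26 February 2001 tolled the period for 217 days, extending the deadline to 11 October 2002.
Because the plaintiff's legal incapacity ran from 20 February 2002 to 11 July 2002, the deadline is extended by 141 days to 1 March 2003.
The pending related arbitration from 27 January 2003 to 26 October 2003 tolled the period for 272 days, extending the deadline to 28 November 2003.
The other events in the timeline have no effect on the limitation period under the stated rules.
Filing on 14 November 2003 beat the 28 November 2003 deadline — the action is timely.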